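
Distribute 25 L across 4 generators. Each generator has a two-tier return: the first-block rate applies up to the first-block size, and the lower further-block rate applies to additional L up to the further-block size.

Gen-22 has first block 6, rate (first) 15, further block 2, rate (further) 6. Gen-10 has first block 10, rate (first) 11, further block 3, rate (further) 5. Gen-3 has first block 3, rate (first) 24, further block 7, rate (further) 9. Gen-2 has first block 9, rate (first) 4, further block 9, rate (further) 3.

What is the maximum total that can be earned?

Treat each block as its own option and order by rate: Gen-3/T1 24 > Gen-22/T1 15 > Gen-10/T1 11 > Gen-3/T2 9 > Gen-22/T2 6 > Gen-10/T2 5 > Gen-2/T1 4 > Gen-2/T2 3.
Gen-3/T1 (24): +3 → 22 left.
Gen-22/T1 (15): +6 → 16 left.
Gen-10 T1 at 11: fill all 10 → 6 left.
6 remain; put them into Gen-3 T2 at 9.
Total = 24×3 + 15×6 + 11×10 + 9×6 = 326.

326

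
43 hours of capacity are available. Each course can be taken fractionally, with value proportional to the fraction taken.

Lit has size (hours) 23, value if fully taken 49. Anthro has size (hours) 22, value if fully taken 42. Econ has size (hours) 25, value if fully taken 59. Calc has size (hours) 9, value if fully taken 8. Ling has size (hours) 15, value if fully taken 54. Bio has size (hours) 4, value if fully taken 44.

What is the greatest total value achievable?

Rank by value-to-size ratio: Bio 44/4≈11, Ling 54/15≈3.6, Econ 59/25≈2.36, Lit 49/23≈2.13, Anthro 42/22≈1.91, Calc 8/9≈0.889.
Take all of Bio (4 hours, value 44) ; 39 hours left.
Ling: take in full, 15 hours for value 54 ; 24 left.
24 hours left: a 24/25 share of Econ gives 59×24/25 = 56.64.
Total value = 154.64.

154.64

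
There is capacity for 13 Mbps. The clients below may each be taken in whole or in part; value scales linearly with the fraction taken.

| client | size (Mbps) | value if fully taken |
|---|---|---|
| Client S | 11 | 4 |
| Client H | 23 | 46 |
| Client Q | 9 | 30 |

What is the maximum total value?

Rank by value-to-size ratio: Client Q 30/9≈3.33, Client H 46/23≈2, Client S 4/11≈0.364.
Take all of Client Q (9 Mbps, value 30) — 4 Mbps left.
Only 4 Mbps remain; take 4/23 of Client H for value 46×4/23 = 8.
Total value = 38.

38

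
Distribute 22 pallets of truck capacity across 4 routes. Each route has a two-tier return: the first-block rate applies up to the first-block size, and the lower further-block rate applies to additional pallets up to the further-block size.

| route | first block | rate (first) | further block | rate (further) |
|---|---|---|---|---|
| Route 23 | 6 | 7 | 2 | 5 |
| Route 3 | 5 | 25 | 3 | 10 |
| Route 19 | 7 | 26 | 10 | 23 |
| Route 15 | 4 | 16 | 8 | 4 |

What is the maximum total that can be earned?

Treat each block as its own option and order by rate: Route 19/T1 26 > Route 3/T1 25 > Route 19/T2 23 > Route 15/T1 16 > Route 3/T2 10 > Route 23/T1 7 > Route 23/T2 5 > Route 15/T2 4.
Route 19/T1 (26): +7 → 15 left.
Fill Route 3 T1 block (5 at 25) → 10 left.
Route 19 T2 at 23: fill all 10 → 0 left.
Total = 26×7 + 25×5 + 23×10 = 537.

537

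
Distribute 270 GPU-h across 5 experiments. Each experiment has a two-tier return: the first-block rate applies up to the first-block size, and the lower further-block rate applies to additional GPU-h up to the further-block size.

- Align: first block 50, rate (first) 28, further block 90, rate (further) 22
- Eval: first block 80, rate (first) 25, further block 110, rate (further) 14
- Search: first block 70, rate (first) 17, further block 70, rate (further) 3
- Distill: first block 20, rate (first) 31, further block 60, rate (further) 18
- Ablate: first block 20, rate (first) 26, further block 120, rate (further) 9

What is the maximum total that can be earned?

6700

Treat each block as its own option and order by rate: Distill/T1 31 > Align/T1 28 > Ablate/T1 26 > Eval/T1 25 > Align/T2 22 > Distill/T2 18 > Search/T1 17 > Eval/T2 14 > Ablate/T2 9 > Search/T2 3.
Distill T1 at 31: fill all 20 → 250 left.
Align/T1 (28): +50 → 200 left.
Ablate T1 at 26: fill all 20 → 180 left.
Fill Eval T1 block (80 at 25) → 100 left.
Align/T2 (22): +90 → 10 left.
Distill/T2: +10 of 60 at 18; pool empty.
Total = 31×20 + 28×50 + 26×20 + 25×80 + 22×90 + 18×10 = 6700.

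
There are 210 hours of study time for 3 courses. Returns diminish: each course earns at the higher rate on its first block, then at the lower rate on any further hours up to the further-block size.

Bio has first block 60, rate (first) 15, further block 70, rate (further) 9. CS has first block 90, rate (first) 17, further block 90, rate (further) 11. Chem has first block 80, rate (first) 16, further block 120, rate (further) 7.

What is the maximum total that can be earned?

3410

Rank every tier by rate: CS/tier1 17 > Chem/tier1 16 > Bio/tier1 15 > CS/tier2 11 > Bio/tier2 9 > Chem/tier2 7.
CS tier1 at 17: fill all 90 → 120 left.
Chem/tier1 (16): +80 → 40 left.
40 remain; put them into Bio tier1 at 15.
Total = 17×90 + 16×80 + 15×40 = 3410.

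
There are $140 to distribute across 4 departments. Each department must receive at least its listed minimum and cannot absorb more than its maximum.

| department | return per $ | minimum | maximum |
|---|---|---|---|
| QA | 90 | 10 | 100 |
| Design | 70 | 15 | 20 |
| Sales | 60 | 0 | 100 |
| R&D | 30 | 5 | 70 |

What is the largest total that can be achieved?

Meeting every minimum uses 10+15+0+5 = 30 $, leaving 110.
Highest return per $ first: QA 90 > Design 70 > Sales 60 > R&D 30.
QA: +90 to 100 (cap) — 20 left.
Design: +5 to 20 (cap) — 15 left.
Only 15 left; Sales takes them to reach 15.
Total = 90×100 + 70×20 + 60×15 + 30×5 = 11450.

11450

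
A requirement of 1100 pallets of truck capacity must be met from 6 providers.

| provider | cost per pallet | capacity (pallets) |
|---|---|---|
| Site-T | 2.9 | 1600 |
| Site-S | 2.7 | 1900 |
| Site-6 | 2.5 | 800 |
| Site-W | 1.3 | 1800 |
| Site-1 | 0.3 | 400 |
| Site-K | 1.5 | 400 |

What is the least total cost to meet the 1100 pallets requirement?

Cheapest first:
Take 400 from Site-1 at 0.3 ; need 700 more.
Take 700 from Site-W at 1.3 to finish.
Site-K, Site-6, Site-S, Site-T: unused.
Cost = 400×0.3 + 700×1.3 = 1030.

1030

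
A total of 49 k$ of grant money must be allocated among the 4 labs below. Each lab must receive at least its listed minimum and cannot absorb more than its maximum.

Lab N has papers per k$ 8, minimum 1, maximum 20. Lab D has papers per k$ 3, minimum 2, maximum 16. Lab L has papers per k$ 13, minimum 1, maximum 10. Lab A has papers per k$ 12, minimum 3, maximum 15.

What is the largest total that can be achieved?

Meeting every minimum uses 1+2+1+3 = 7 k$, leaving 42.
Order the labs by papers per k$: Lab L 13 > Lab A 12 > Lab N 8 > Lab D 3.
Give Lab L 9 more to hit its cap of 10 — 33 left.
Give Lab A 12 more to hit its cap of 15 — 21 left.
Lab N: +19 to 20 (cap) — 2 left.
Lab D: +2 (room for 14) → 4. Pool exhausted.
Total = 8×20 + 3×4 + 13×10 + 12×15 = 482.

482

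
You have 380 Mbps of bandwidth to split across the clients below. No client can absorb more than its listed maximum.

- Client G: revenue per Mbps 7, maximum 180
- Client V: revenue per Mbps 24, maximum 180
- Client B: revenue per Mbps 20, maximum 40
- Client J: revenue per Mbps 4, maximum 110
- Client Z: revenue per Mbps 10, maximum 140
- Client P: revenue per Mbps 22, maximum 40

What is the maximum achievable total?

7200

Order the clients by revenue per Mbps: Client V 24 > Client P 22 > Client B 20 > Client Z 10 > Client G 7 > Client J 4.
Client V: +180 to 180 (cap) ; 200 left.
Give Client P 40 to hit its cap of 40 ; 160 left.
Give Client B 40 to hit its cap of 40 ; 120 left.
Client Z has room for 140 but only 120 remain, so it gets 120.
Total = 24×180 + 20×40 + 10×120 + 22×40 = 7200.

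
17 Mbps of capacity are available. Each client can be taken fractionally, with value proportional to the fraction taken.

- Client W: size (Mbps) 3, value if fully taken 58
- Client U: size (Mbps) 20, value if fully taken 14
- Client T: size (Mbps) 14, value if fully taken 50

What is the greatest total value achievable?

Rank by value-to-size ratio: Client W 58/3≈19.3, Client T 50/14≈3.57, Client U 14/20≈0.7.
All 3 Mbps of Client W fit (value 58) — 14 remain.
Client T: take in full, 14 Mbps for value 50 — 0 left.
Total value = 108.

108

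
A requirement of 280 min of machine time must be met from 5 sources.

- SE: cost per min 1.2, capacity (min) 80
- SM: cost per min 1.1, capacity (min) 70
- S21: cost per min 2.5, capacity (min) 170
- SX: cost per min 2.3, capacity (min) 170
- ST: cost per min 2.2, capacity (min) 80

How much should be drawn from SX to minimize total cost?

Use sources in increasing cost order.
Take 70 from SM at 1.1 → need 210 more.
SE at 1.2: take all 80 min → 130 still needed.
Take 80 from ST at 2.2 → need 50 more.
SX (2.3): take the remaining 50 → done.
S21: unused.

50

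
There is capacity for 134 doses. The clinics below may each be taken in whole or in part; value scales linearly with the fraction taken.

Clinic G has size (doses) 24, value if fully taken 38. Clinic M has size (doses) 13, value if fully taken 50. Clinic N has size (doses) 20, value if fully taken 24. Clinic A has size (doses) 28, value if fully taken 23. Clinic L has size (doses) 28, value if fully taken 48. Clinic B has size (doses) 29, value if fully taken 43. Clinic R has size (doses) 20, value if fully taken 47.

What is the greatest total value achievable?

Rank by value-to-size ratio: Clinic M 50/13≈3.85, Clinic R 47/20≈2.35, Clinic L 48/28≈1.71, Clinic G 38/24≈1.58, Clinic B 43/29≈1.48, Clinic N 24/20≈1.2, Clinic A 23/28≈0.821.
Take all of Clinic M (13 doses, value 50) ; 121 doses left.
All 20 doses of Clinic R fit (value 47) ; 101 remain.
Take all of Clinic L (28 doses, value 48) ; 73 doses left.
Take all of Clinic G (24 doses, value 38) ; 49 doses left.
Clinic B: take in full, 29 doses for value 43 ; 20 left.
Clinic N: take in full, 20 doses for value 24 ; 0 left.
Total value = 250.

250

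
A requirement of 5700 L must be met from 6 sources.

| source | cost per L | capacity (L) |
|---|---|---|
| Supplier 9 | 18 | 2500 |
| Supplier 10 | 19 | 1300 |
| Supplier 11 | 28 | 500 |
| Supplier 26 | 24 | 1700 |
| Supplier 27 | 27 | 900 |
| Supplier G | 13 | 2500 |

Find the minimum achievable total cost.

90800

Fill from the cheapest source first.
Supplier G at 13: take all 2500 L → 3200 still needed.
Supplier 9 at 18: take all 2500 L → 700 still needed.
Supplier 10 (19): take the remaining 700 → done.
Supplier 26, Supplier 27, Supplier 11: unused.
Cost = 2500×13 + 2500×18 + 700×19 = 90800.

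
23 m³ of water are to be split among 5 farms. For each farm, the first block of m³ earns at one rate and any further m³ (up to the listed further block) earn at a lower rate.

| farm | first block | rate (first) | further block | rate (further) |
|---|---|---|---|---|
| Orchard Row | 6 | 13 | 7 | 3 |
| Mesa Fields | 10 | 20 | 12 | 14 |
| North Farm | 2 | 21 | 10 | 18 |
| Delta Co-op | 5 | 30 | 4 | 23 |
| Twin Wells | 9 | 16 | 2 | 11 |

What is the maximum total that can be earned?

Rank every tier by rate: Delta Co-op/T1 30 > Delta Co-op/T2 23 > North Farm/T1 21 > Mesa Fields/T1 20 > North Farm/T2 18 > Twin Wells/T1 16 > Mesa Fields/T2 14 > Orchard Row/T1 13 > Twin Wells/T2 11 > Orchard Row/T2 3.
Fill Delta Co-op T1 block (5 at 30) → 18 left.
Delta Co-op/T2 (23): +4 → 14 left.
North Farm T1 at 21: fill all 2 → 12 left.
Mesa Fields T1 at 20: fill all 10 → 2 left.
North Farm T2 at 18: only 2 left, fill 2.
Total = 30×5 + 23×4 + 21×2 + 20×10 + 18×2 = 520.

520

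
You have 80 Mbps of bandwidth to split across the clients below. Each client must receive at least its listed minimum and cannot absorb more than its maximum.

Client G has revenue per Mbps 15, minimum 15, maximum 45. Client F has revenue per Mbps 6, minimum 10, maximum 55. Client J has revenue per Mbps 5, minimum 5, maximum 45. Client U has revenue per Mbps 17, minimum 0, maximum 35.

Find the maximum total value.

1130

Meeting every minimum uses 15+10+5+0 = 30 Mbps, leaving 50.
Highest revenue per Mbps first: Client U 17 > Client G 15 > Client F 6 > Client J 5.
Client U: +35 to 35 (cap) ; 15 left.
Client G: +15 (room for 30) → 30. Pool exhausted.
Total = 15×30 + 6×10 + 5×5 + 17×35 = 1130.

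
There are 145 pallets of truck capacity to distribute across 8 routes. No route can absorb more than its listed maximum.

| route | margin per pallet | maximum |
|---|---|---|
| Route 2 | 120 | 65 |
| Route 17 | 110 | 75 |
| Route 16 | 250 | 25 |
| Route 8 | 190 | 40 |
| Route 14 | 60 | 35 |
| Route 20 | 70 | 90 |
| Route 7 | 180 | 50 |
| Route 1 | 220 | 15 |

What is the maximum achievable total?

Highest margin per pallet first: Route 16 250 > Route 1 220 > Route 8 190 > Route 7 180 > Route 2 120 > Route 17 110 > Route 20 70 > Route 14 60.
Route 16: +25 to 25 (cap) — 120 left.
Route 1 takes 15 to reach its cap of 15 — 105 left.
Route 8 takes 40 to reach its cap of 40 — 65 left.
Route 7 takes 50 to reach its cap of 50 — 15 left.
Only 15 left; Route 2 takes them to reach 15.
Total = 120×15 + 250×25 + 190×40 + 180×50 + 220×15 = 27950.

27950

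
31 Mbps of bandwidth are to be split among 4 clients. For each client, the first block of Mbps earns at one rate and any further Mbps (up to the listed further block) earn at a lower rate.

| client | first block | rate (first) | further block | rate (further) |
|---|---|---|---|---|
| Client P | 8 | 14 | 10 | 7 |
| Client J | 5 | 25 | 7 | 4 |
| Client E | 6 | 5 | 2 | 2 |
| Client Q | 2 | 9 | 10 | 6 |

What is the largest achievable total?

Treat each block as its own option and order by rate: Client J/tier1 25 > Client P/tier1 14 > Client Q/tier1 9 > Client P/tier2 7 > Client Q/tier2 6 > Client E/tier1 5 > Client J/tier2 4 > Client E/tier2 2.
Client J/tier1 (25): +5 ; 26 left.
Client P tier1 at 14: fill all 8 ; 18 left.
Client Q tier1 at 9: fill all 2 ; 16 left.
Fill Client P tier2 block (10 at 7) ; 6 left.
6 remain; put them into Client Q tier2 at 6.
Total = 25×5 + 14×8 + 9×2 + 7×10 + 6×6 = 361.

361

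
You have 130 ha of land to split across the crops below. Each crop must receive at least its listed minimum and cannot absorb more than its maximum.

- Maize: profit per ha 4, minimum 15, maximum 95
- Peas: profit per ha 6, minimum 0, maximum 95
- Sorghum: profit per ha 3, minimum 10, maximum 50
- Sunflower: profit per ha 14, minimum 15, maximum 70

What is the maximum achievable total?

1280

Meeting every minimum uses 15+0+10+15 = 40 ha, leaving 90.
Order the crops by profit per ha: Sunflower 14 > Peas 6 > Maize 4 > Sorghum 3.
Sunflower: +55 to 70 (cap) — 35 left.
Peas has room for 95 more but only 35 remain, so it gets 35.
Total = 4×15 + 6×35 + 3×10 + 14×70 = 1280.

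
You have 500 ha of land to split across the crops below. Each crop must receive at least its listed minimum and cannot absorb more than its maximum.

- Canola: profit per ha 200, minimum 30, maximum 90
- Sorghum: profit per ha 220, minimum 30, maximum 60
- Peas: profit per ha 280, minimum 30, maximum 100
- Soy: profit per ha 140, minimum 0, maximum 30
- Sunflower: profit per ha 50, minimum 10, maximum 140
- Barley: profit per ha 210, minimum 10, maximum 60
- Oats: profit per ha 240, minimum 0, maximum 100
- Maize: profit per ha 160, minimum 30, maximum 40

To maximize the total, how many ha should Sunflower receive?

Meeting every minimum uses 30+30+30+0+10+10+0+30 = 140 ha, leaving 360.
Highest profit per ha first: Peas 280 > Oats 240 > Sorghum 220 > Barley 210 > Canola 200 > Maize 160 > Soy 140 > Sunflower 50.
Peas takes 70 more to reach its cap of 100 — 290 left.
Oats: +100 to 100 (cap) — 190 left.
Give Sorghum 30 more to hit its cap of 60 — 160 left.
Give Barley 50 more to hit its cap of 60 — 110 left.
Give Canola 60 more to hit its cap of 90 — 50 left.
Maize: +10 to 40 (cap) — 40 left.
Soy: +30 to 30 (cap) — 10 left.
Sunflower has room for 130 more but only 10 remain, so it gets 20.

20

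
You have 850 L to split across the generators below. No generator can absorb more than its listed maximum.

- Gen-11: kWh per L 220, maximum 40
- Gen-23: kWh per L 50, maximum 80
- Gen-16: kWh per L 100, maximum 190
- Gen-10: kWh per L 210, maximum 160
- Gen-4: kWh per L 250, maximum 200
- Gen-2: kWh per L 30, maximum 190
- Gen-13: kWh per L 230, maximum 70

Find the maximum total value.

134800

Highest kWh per L first: Gen-4 250 > Gen-13 230 > Gen-11 220 > Gen-10 210 > Gen-16 100 > Gen-23 50 > Gen-2 30.
Gen-4 takes 200 to reach its cap of 200 — 650 left.
Gen-13: +70 to 70 (cap) — 580 left.
Give Gen-11 40 to hit its cap of 40 — 540 left.
Gen-10: +160 to 160 (cap) — 380 left.
Gen-16: +190 to 190 (cap) — 190 left.
Gen-23 takes 80 to reach its cap of 80 — 110 left.
Gen-2: +110 (room for 190) → 110. Pool exhausted.
Total = 220×40 + 50×80 + 100×190 + 210×160 + 250×200 + 30×110 + 230×70 = 134800.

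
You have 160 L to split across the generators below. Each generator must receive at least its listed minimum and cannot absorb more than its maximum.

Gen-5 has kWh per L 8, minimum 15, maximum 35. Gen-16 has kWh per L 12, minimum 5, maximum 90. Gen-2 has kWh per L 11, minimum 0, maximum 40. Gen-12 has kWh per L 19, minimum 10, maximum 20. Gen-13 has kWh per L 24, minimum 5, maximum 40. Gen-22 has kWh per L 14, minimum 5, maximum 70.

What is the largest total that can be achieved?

2620

Meeting every minimum uses 15+5+0+10+5+5 = 40 L, leaving 120.
Rank by kWh per L: Gen-13 24 > Gen-12 19 > Gen-22 14 > Gen-16 12 > Gen-2 11 > Gen-5 8.
Gen-13: +35 to 40 (cap) — 85 left.
Gen-12 takes 10 more to reach its cap of 20 — 75 left.
Gen-22 takes 65 more to reach its cap of 70 — 10 left.
Only 10 left; Gen-16 takes them to reach 15.
Total = 8×15 + 12×15 + 19×20 + 24×40 + 14×70 = 2620.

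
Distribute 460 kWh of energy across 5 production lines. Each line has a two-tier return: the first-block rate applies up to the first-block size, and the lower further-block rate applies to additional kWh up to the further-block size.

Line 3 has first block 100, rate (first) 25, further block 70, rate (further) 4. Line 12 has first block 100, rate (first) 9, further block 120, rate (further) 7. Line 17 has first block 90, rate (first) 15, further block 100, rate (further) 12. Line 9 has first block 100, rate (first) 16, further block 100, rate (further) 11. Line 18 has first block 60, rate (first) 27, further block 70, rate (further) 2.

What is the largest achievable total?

8380

Treat each block as its own option and order by rate: Line 18/T1 27 > Line 3/T1 25 > Line 9/T1 16 > Line 17/T1 15 > Line 17/T2 12 > Line 9/T2 11 > Line 12/T1 9 > Line 12/T2 7 > Line 3/T2 4 > Line 18/T2 2.
Line 18 T1 at 27: fill all 60 → 400 left.
Fill Line 3 T1 block (100 at 25) → 300 left.
Fill Line 9 T1 block (100 at 16) → 200 left.
Line 17 T1 at 15: fill all 90 → 110 left.
Line 17/T2 (12): +100 → 10 left.
10 remain; put them into Line 9 T2 at 11.
Total = 27×60 + 25×100 + 16×100 + 15×90 + 12×100 + 11×10 = 8380.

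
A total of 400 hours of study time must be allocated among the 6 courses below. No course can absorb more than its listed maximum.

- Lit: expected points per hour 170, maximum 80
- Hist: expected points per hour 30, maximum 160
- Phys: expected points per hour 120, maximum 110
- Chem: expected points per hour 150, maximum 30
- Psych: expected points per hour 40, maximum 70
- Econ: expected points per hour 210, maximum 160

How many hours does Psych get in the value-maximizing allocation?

Rank by expected points per hour: Econ 210 > Lit 170 > Chem 150 > Phys 120 > Psych 40 > Hist 30.
Give Econ 160 to hit its cap of 160 ; 240 left.
Lit takes 80 to reach its cap of 80 ; 160 left.
Give Chem 30 to hit its cap of 30 ; 130 left.
Phys: +110 to 110 (cap) ; 20 left.
Psych: +20 (room for 70) → 20. Pool exhausted.

20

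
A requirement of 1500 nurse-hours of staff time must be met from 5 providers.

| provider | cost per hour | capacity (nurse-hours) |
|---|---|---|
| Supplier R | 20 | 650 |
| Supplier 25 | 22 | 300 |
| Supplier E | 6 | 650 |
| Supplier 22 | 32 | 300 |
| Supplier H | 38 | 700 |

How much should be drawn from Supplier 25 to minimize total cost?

200

Cheapest first:
Supplier E at 6: take all 650 nurse-hours — 850 still needed.
Supplier R (20): use full 650 — 200 nurse-hours to go.
Supplier 25 (22): take the remaining 200 — done.
Supplier 22, Supplier H: unused.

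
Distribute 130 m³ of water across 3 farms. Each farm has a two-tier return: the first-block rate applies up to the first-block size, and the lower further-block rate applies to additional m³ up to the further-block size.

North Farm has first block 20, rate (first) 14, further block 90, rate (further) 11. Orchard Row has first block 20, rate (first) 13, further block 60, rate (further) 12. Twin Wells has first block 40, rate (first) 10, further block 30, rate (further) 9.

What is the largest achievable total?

Treat each block as its own option and order by rate: North Farm/tier1 14 > Orchard Row/tier1 13 > Orchard Row/tier2 12 > North Farm/tier2 11 > Twin Wells/tier1 10 > Twin Wells/tier2 9.
North Farm tier1 at 14: fill all 20 → 110 left.
Orchard Row/tier1 (13): +20 → 90 left.
Orchard Row tier2 at 12: fill all 60 → 30 left.
North Farm/tier2: +30 of 90 at 11; pool empty.
Total = 14×20 + 13×20 + 12×60 + 11×30 = 1590.

1590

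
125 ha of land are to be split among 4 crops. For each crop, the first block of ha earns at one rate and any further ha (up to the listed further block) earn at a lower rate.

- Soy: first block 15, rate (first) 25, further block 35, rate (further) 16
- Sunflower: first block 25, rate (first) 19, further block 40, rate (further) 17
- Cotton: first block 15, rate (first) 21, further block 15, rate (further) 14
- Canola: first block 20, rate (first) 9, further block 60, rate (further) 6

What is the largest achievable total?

2325

Rank every tier by rate: Soy/T1 25 > Cotton/T1 21 > Sunflower/T1 19 > Sunflower/T2 17 > Soy/T2 16 > Cotton/T2 14 > Canola/T1 9 > Canola/T2 6.
Fill Soy T1 block (15 at 25) — 110 left.
Cotton T1 at 21: fill all 15 — 95 left.
Fill Sunflower T1 block (25 at 19) — 70 left.
Fill Sunflower T2 block (40 at 17) — 30 left.
30 remain; put them into Soy T2 at 16.
Total = 25×15 + 21×15 + 19×25 + 17×40 + 16×30 = 2325.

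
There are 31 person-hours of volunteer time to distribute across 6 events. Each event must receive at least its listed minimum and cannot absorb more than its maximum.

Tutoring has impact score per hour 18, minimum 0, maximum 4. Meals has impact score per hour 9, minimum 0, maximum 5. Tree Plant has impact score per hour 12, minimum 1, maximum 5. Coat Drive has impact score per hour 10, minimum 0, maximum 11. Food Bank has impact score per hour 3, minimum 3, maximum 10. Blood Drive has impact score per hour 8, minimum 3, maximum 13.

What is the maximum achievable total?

Meeting every minimum uses 0+0+1+0+3+3 = 7 person-hours, leaving 24.
Highest impact score per hour first: Tutoring 18 > Tree Plant 12 > Coat Drive 10 > Meals 9 > Blood Drive 8 > Food Bank 3.
Give Tutoring 4 more to hit its cap of 4 → 20 left.
Tree Plant: +4 to 5 (cap) → 16 left.
Coat Drive: +11 to 11 (cap) → 5 left.
Meals: +5 to 5 (cap) → 0 left.
Total = 18×4 + 9×5 + 12×5 + 10×11 + 3×3 + 8×3 = 320.

320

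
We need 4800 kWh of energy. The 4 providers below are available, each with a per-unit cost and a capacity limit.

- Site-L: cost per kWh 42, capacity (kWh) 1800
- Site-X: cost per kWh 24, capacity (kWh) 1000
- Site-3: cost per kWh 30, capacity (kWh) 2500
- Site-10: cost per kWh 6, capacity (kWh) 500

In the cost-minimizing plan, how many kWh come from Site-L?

800

Fill from the cheapest provider first.
Site-10 at 6: take all 500 kWh — 4300 still needed.
Site-X (24): use full 1000 — 3300 kWh to go.
Site-3 at 30: take all 2500 kWh — 800 still needed.
Site-L (42): take the remaining 800 — done.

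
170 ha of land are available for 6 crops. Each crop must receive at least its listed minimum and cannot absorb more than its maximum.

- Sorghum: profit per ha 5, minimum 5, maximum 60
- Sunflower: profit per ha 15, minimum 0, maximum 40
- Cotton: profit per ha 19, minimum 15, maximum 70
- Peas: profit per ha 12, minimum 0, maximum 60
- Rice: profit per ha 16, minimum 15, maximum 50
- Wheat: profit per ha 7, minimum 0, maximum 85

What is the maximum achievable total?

Meeting every minimum uses 5+0+15+0+15+0 = 35 ha, leaving 135.
Highest profit per ha first: Cotton 19 > Rice 16 > Sunflower 15 > Peas 12 > Wheat 7 > Sorghum 5.
Cotton takes 55 more to reach its cap of 70 → 80 left.
Rice: +35 to 50 (cap) → 45 left.
Sunflower takes 40 more to reach its cap of 40 → 5 left.
Peas: +5 (room for 60) → 5. Pool exhausted.
Total = 5×5 + 15×40 + 19×70 + 12×5 + 16×50 = 2815.

2815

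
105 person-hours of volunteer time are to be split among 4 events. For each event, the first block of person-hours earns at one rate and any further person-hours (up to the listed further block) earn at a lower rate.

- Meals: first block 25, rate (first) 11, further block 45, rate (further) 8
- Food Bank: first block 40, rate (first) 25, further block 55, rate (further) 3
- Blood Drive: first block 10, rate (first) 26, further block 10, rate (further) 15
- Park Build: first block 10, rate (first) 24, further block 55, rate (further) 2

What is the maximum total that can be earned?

Order all 8 blocks by rate: Blood Drive/T1 26 > Food Bank/T1 25 > Park Build/T1 24 > Blood Drive/T2 15 > Meals/T1 11 > Meals/T2 8 > Food Bank/T2 3 > Park Build/T2 2.
Fill Blood Drive T1 block (10 at 26) → 95 left.
Food Bank/T1 (25): +40 → 55 left.
Park Build T1 at 24: fill all 10 → 45 left.
Blood Drive/T2 (15): +10 → 35 left.
Fill Meals T1 block (25 at 11) → 10 left.
Meals T2 at 8: only 10 left, fill 10.
Total = 26×10 + 25×40 + 24×10 + 15×10 + 11×25 + 8×10 = 2005.

2005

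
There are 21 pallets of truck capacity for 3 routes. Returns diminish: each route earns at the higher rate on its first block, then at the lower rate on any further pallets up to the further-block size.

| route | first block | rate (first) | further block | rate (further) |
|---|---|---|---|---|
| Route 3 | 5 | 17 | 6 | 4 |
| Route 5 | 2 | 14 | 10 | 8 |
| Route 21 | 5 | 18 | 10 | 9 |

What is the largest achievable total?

Rank every tier by rate: Route 21/T1 18 > Route 3/T1 17 > Route 5/T1 14 > Route 21/T2 9 > Route 5/T2 8 > Route 3/T2 4.
Fill Route 21 T1 block (5 at 18) ; 16 left.
Fill Route 3 T1 block (5 at 17) ; 11 left.
Route 5 T1 at 14: fill all 2 ; 9 left.
Route 21/T2: +9 of 10 at 9; pool empty.
Total = 18×5 + 17×5 + 14×2 + 9×9 = 284.

284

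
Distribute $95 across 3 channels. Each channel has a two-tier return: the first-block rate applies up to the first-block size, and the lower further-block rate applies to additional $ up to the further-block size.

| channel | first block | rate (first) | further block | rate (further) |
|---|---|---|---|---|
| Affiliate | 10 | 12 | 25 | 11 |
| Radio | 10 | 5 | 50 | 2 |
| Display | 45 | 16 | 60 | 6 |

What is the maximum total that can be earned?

Rank every tier by rate: Display/tier1 16 > Affiliate/tier1 12 > Affiliate/tier2 11 > Display/tier2 6 > Radio/tier1 5 > Radio/tier2 2.
Display/tier1 (16): +45 ; 50 left.
Affiliate/tier1 (12): +10 ; 40 left.
Affiliate/tier2 (11): +25 ; 15 left.
Display tier2 at 6: only 15 left, fill 15.
Total = 16×45 + 12×10 + 11×25 + 6×15 = 1205.

1205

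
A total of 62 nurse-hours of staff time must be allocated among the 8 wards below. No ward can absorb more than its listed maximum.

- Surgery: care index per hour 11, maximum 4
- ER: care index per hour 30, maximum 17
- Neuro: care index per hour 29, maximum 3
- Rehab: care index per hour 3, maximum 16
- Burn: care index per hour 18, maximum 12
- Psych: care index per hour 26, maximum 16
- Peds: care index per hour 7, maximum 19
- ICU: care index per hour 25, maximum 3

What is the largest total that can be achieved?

Order the wards by care index per hour: ER 30 > Neuro 29 > Psych 26 > ICU 25 > Burn 18 > Surgery 11 > Peds 7 > Rehab 3.
Give ER 17 to hit its cap of 17 → 45 left.
Give Neuro 3 to hit its cap of 3 → 42 left.
Give Psych 16 to hit its cap of 16 → 26 left.
ICU takes 3 to reach its cap of 3 → 23 left.
Give Burn 12 to hit its cap of 12 → 11 left.
Surgery: +4 to 4 (cap) → 7 left.
Peds has room for 19 but only 7 remain, so it gets 7.
Total = 11×4 + 30×17 + 29×3 + 18×12 + 26×16 + 7×7 + 25×3 = 1397.

1397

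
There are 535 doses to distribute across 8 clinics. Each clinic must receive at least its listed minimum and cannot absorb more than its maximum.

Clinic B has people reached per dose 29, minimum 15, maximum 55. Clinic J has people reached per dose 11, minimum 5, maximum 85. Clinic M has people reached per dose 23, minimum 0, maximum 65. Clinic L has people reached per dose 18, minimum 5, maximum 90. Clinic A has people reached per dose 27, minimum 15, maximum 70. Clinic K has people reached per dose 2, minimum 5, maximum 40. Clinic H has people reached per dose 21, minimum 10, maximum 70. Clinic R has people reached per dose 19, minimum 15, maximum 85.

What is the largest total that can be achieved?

Meeting every minimum uses 15+5+0+5+15+5+10+15 = 70 doses, leaving 465.
Highest people reached per dose first: Clinic B 29 > Clinic A 27 > Clinic M 23 > Clinic H 21 > Clinic R 19 > Clinic L 18 > Clinic J 11 > Clinic K 2.
Give Clinic B 40 more to hit its cap of 55 → 425 left.
Clinic A takes 55 more to reach its cap of 70 → 370 left.
Clinic M takes 65 more to reach its cap of 65 → 305 left.
Clinic H takes 60 more to reach its cap of 70 → 245 left.
Clinic R takes 70 more to reach its cap of 85 → 175 left.
Give Clinic L 85 more to hit its cap of 90 → 90 left.
Clinic J takes 80 more to reach its cap of 85 → 10 left.
Clinic K has room for 35 more but only 10 remain, so it gets 15.
Total = 29×55 + 11×85 + 23×65 + 18×90 + 27×70 + 2×15 + 21×70 + 19×85 = 10650.

10650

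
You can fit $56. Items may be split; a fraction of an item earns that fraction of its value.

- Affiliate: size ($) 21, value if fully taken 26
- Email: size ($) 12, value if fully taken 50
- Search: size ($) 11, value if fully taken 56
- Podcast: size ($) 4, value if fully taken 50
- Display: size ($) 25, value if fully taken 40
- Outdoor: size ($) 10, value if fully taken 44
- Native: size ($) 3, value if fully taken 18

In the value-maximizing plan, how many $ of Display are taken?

Rank by value-to-size ratio: Podcast 50/4≈12.5, Native 18/3≈6, Search 56/11≈5.09, Outdoor 44/10≈4.4, Email 50/12≈4.17, Display 40/25≈1.6, Affiliate 26/21≈1.24.
Take all of Podcast (4 $, value 50) — 52 $ left.
Take all of Native (3 $, value 18) — 49 $ left.
Search: take in full, 11 $ for value 56 — 38 left.
All 10 $ of Outdoor fit (value 44) — 28 remain.
Email: take in full, 12 $ for value 50 — 16 left.
16 $ left: a 16/25 share of Display gives 40×16/25 = 25.6.

16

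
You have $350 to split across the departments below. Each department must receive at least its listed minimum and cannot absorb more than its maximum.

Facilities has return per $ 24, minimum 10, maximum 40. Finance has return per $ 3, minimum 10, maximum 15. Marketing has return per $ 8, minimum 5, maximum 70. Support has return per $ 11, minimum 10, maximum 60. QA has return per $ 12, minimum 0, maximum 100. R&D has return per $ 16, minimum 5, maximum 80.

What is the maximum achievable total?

4610

Meeting every minimum uses 10+10+5+10+0+5 = 40 $, leaving 310.
Highest return per $ first: Facilities 24 > R&D 16 > QA 12 > Support 11 > Marketing 8 > Finance 3.
Give Facilities 30 more to hit its cap of 40 — 280 left.
R&D: +75 to 80 (cap) — 205 left.
QA takes 100 more to reach its cap of 100 — 105 left.
Support: +50 to 60 (cap) — 55 left.
Only 55 left; Marketing takes them to reach 60.
Total = 24×40 + 3×10 + 8×60 + 11×60 + 12×100 + 16×80 = 4610.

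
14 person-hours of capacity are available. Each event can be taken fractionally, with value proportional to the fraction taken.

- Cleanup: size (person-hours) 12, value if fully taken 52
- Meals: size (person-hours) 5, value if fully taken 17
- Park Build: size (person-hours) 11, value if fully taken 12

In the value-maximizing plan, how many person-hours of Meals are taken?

2

Best value per unit of size first: Cleanup 52/12≈4.33, Meals 17/5≈3.4, Park Build 12/11≈1.09.
All 12 person-hours of Cleanup fit (value 52) ; 2 remain.
Only 2 person-hours remain; take 2/5 of Meals for value 17×2/5 = 6.8.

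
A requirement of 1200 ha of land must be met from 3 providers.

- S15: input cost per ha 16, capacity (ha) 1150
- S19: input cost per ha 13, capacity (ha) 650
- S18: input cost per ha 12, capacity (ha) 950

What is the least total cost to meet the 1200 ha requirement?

14650

Cheapest first:
S18 at 12: take all 950 ha → 250 still needed.
S19 (13): take the remaining 250 → done.
S15: unused.
Cost = 950×12 + 250×13 = 14650.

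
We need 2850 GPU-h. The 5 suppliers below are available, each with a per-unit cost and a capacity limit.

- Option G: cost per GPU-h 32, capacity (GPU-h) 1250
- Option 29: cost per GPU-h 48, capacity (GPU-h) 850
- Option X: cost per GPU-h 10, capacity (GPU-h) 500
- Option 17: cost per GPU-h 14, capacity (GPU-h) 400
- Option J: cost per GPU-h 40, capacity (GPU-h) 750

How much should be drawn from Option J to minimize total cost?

700

Cheapest first:
Option X at 10: take all 500 GPU-h → 2350 still needed.
Option 17 (14): use full 400 → 1950 GPU-h to go.
Option G at 32: take all 1250 GPU-h → 700 still needed.
Option J at 40: take 700 of its 750 → requirement met.
Option 29: unused.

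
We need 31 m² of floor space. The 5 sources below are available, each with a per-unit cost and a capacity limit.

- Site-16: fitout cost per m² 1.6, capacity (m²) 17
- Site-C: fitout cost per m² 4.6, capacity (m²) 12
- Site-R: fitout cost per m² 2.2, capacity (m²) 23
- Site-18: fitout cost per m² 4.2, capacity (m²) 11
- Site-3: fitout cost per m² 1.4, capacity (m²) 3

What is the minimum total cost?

Use sources in increasing cost order.
Site-3 at 1.4: take all 3 m² → 28 still needed.
Site-16 at 1.6: take all 17 m² → 11 still needed.
Site-R (2.2): take the remaining 11 → done.
Site-18, Site-C: unused.
Cost = 3×1.4 + 17×1.6 + 11×2.2 = 55.6.

55.6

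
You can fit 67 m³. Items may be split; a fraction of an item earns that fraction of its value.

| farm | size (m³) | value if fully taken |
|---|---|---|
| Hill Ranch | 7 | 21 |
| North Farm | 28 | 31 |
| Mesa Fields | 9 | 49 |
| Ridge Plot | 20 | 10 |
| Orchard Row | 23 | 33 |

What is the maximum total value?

Best value per unit of size first: Mesa Fields 49/9≈5.44, Hill Ranch 21/7≈3, Orchard Row 33/23≈1.43, North Farm 31/28≈1.11, Ridge Plot 10/20≈0.5.
All 9 m³ of Mesa Fields fit (value 49) ; 58 remain.
Take all of Hill Ranch (7 m³, value 21) ; 51 m³ left.
Take all of Orchard Row (23 m³, value 33) ; 28 m³ left.
All 28 m³ of North Farm fit (value 31) ; 0 remain.
Total value = 134.

134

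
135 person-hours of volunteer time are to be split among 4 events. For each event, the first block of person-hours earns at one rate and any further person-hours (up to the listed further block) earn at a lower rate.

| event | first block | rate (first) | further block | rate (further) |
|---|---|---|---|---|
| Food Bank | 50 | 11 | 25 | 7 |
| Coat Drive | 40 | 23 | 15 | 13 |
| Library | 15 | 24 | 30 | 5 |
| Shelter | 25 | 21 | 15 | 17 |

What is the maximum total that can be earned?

Treat each block as its own option and order by rate: Library/tier1 24 > Coat Drive/tier1 23 > Shelter/tier1 21 > Shelter/tier2 17 > Coat Drive/tier2 13 > Food Bank/tier1 11 > Food Bank/tier2 7 > Library/tier2 5.
Library tier1 at 24: fill all 15 → 120 left.
Fill Coat Drive tier1 block (40 at 23) → 80 left.
Shelter/tier1 (21): +25 → 55 left.
Shelter/tier2 (17): +15 → 40 left.
Fill Coat Drive tier2 block (15 at 13) → 25 left.
Food Bank/tier1: +25 of 50 at 11; pool empty.
Total = 24×15 + 23×40 + 21×25 + 17×15 + 13×15 + 11×25 = 2530.

2530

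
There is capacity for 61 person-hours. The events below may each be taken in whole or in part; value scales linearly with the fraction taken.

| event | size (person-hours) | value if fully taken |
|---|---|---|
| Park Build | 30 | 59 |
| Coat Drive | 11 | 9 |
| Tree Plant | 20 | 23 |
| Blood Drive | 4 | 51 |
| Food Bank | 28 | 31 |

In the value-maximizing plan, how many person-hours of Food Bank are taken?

Sort by value density: Blood Drive 51/4≈12.8, Park Build 59/30≈1.97, Tree Plant 23/20≈1.15, Food Bank 31/28≈1.11, Coat Drive 9/11≈0.818.
All 4 person-hours of Blood Drive fit (value 51) → 57 remain.
All 30 person-hours of Park Build fit (value 59) → 27 remain.
Take all of Tree Plant (20 person-hours, value 23) → 7 person-hours left.
Only 7 person-hours remain; take 7/28 of Food Bank for value 31×7/28 = 7.75.

7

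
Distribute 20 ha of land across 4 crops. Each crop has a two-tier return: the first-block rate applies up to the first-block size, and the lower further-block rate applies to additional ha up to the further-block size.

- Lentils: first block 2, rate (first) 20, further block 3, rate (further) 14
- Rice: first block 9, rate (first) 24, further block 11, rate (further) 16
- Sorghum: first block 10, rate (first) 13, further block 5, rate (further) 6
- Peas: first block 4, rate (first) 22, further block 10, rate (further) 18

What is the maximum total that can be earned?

434

Order all 8 blocks by rate: Rice/tier1 24 > Peas/tier1 22 > Lentils/tier1 20 > Peas/tier2 18 > Rice/tier2 16 > Lentils/tier2 14 > Sorghum/tier1 13 > Sorghum/tier2 6.
Rice tier1 at 24: fill all 9 — 11 left.
Fill Peas tier1 block (4 at 22) — 7 left.
Lentils tier1 at 20: fill all 2 — 5 left.
5 remain; put them into Peas tier2 at 18.
Total = 24×9 + 22×4 + 20×2 + 18×5 = 434.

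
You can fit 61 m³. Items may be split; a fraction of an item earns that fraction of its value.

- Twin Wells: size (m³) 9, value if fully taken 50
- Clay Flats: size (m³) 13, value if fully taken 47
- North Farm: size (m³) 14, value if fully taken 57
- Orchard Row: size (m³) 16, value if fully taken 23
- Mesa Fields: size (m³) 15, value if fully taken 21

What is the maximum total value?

189.6

Sort by value density: Twin Wells 50/9≈5.56, North Farm 57/14≈4.07, Clay Flats 47/13≈3.62, Orchard Row 23/16≈1.44, Mesa Fields 21/15≈1.4.
Twin Wells: take in full, 9 m³ for value 50 ; 52 left.
Take all of North Farm (14 m³, value 57) ; 38 m³ left.
All 13 m³ of Clay Flats fit (value 47) ; 25 remain.
All 16 m³ of Orchard Row fit (value 23) ; 9 remain.
9 m³ left: a 9/15 share of Mesa Fields gives 21×9/15 = 12.6.
Total value = 189.6.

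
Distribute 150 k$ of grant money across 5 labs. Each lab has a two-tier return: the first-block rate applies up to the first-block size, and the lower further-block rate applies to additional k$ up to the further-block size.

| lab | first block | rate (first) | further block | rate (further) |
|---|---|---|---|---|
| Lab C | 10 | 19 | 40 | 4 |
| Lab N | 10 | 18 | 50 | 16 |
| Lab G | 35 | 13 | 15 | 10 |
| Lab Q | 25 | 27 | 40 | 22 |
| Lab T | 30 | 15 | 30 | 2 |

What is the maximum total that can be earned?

2950

Treat each block as its own option and order by rate: Lab Q/first 27 > Lab Q/second 22 > Lab C/first 19 > Lab N/first 18 > Lab N/second 16 > Lab T/first 15 > Lab G/first 13 > Lab G/second 10 > Lab C/second 4 > Lab T/second 2.
Lab Q first at 27: fill all 25 — 125 left.
Lab Q second at 22: fill all 40 — 85 left.
Lab C first at 19: fill all 10 — 75 left.
Lab N/first (18): +10 — 65 left.
Fill Lab N second block (50 at 16) — 15 left.
15 remain; put them into Lab T first at 15.
Total = 27×25 + 22×40 + 19×10 + 18×10 + 16×50 + 15×15 = 2950.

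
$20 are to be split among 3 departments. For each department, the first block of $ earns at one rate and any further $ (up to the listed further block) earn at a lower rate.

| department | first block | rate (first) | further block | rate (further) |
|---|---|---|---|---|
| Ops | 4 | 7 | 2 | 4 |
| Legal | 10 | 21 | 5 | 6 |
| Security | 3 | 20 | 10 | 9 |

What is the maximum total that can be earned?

Treat each block as its own option and order by rate: Legal/T1 21 > Security/T1 20 > Security/T2 9 > Ops/T1 7 > Legal/T2 6 > Ops/T2 4.
Legal T1 at 21: fill all 10 → 10 left.
Security T1 at 20: fill all 3 → 7 left.
Security T2 at 9: only 7 left, fill 7.
Total = 21×10 + 20×3 + 9×7 = 333.

333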